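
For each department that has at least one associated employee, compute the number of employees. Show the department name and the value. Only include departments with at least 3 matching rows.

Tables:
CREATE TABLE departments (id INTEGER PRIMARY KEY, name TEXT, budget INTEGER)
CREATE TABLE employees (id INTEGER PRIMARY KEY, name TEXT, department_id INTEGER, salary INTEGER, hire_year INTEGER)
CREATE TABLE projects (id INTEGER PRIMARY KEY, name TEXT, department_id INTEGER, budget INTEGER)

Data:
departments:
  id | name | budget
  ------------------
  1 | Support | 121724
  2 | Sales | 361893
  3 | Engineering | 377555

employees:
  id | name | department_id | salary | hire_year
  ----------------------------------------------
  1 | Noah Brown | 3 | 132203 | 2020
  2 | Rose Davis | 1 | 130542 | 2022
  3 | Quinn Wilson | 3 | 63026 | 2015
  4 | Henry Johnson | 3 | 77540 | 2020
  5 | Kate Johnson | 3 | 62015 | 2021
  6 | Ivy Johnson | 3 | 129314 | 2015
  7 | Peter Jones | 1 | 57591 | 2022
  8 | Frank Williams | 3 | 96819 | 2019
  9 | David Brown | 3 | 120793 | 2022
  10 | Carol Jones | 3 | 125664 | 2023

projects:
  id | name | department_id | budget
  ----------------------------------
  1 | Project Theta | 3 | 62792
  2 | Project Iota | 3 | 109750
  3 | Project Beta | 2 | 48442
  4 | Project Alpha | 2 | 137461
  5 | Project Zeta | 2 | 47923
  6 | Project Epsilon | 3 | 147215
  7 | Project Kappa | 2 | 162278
SELECT p.name, COUNT(*) AS n FROM employees c JOIN departments p ON c.department_id = p.id GROUP BY p.id, p.name HAVING COUNT(*) >= 3

Execution result:
name | n
Engineering | 8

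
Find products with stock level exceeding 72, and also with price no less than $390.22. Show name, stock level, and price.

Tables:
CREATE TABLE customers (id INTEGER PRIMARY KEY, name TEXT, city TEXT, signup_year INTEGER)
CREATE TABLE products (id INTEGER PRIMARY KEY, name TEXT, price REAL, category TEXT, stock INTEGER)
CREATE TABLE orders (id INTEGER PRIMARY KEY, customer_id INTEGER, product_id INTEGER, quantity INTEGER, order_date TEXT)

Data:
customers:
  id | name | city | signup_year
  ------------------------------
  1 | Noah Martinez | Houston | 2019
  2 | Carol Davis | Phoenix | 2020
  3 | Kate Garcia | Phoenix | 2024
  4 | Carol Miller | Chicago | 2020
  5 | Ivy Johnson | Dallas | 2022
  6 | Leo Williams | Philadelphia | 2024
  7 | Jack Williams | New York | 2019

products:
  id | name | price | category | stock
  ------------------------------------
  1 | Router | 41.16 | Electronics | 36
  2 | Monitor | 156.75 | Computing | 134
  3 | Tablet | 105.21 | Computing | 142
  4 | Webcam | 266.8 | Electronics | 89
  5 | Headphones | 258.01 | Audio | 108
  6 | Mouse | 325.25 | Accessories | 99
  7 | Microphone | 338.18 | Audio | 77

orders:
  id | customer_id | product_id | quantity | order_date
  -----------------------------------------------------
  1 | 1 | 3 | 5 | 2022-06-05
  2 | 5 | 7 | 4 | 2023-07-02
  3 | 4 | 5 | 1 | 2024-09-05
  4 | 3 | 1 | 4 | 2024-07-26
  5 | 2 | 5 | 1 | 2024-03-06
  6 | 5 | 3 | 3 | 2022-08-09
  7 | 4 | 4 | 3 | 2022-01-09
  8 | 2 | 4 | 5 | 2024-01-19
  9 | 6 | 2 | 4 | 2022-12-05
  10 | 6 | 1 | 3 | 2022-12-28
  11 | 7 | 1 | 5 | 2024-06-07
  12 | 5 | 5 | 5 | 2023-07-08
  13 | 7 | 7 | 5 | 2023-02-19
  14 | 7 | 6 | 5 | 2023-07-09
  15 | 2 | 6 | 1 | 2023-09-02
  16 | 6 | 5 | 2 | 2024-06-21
SELECT name, stock, price FROM products WHERE stock > 72 AND price >= 390.22

Execution result:
(no rows)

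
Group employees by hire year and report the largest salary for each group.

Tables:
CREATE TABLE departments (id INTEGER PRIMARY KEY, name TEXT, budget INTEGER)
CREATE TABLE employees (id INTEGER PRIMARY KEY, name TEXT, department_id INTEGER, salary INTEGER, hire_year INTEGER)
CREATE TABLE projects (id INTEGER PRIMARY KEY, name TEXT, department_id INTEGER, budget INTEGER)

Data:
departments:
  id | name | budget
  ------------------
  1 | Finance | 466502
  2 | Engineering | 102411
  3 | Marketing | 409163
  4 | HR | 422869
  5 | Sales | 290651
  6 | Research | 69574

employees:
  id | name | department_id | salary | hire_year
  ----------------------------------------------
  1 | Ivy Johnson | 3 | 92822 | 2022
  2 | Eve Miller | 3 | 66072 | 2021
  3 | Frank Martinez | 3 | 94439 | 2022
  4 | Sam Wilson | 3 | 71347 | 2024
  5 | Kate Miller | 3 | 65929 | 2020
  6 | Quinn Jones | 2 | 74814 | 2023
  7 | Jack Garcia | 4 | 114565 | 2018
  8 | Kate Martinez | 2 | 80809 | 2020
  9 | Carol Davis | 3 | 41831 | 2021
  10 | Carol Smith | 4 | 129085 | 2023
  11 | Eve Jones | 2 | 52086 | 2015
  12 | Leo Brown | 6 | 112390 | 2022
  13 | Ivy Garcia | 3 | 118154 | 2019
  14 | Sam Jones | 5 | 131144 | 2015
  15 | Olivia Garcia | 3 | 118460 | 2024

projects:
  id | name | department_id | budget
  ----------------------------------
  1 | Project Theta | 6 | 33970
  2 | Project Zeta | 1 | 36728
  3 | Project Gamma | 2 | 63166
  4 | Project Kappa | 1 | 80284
SELECT hire_year, MAX(salary) AS max_salary FROM employees GROUP BY hire_year

Execution result:
hire_year | max_salary
2015 | 131144
2018 | 114565
2019 | 118154
2020 | 80809
2021 | 66072
2022 | 112390
2023 | 129085
2024 | 118460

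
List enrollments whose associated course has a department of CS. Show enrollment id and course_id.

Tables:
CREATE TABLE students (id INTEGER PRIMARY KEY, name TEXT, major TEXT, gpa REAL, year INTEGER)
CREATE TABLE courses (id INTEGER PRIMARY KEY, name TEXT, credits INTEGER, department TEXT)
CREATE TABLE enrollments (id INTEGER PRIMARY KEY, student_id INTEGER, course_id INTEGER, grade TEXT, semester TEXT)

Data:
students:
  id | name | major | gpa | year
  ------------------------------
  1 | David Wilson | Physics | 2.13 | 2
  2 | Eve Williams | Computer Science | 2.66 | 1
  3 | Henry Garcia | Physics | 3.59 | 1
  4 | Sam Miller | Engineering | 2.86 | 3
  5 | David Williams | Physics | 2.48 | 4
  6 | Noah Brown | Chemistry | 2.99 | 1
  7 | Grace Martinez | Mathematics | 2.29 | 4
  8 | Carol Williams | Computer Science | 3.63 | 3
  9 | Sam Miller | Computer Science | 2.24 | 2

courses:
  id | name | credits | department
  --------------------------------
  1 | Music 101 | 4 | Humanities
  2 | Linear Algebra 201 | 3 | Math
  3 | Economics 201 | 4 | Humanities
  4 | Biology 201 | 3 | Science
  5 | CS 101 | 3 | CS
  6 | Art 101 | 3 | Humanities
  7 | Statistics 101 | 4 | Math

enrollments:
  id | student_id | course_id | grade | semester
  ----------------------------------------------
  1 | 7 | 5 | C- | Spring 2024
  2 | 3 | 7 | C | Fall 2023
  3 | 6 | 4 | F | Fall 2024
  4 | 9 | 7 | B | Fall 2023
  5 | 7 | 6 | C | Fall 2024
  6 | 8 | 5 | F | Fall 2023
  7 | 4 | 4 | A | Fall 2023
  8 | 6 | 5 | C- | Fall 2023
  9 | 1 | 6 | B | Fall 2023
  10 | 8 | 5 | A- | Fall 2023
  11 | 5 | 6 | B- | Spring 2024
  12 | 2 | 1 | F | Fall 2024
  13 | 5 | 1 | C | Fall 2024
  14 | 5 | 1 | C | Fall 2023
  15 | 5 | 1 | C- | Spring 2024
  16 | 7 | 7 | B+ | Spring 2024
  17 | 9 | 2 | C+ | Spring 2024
SELECT id, course_id FROM enrollments WHERE course_id IN (SELECT id FROM courses WHERE department = 'CS')

Execution result:
id | course_id
1 | 5
6 | 5
8 | 5
10 | 5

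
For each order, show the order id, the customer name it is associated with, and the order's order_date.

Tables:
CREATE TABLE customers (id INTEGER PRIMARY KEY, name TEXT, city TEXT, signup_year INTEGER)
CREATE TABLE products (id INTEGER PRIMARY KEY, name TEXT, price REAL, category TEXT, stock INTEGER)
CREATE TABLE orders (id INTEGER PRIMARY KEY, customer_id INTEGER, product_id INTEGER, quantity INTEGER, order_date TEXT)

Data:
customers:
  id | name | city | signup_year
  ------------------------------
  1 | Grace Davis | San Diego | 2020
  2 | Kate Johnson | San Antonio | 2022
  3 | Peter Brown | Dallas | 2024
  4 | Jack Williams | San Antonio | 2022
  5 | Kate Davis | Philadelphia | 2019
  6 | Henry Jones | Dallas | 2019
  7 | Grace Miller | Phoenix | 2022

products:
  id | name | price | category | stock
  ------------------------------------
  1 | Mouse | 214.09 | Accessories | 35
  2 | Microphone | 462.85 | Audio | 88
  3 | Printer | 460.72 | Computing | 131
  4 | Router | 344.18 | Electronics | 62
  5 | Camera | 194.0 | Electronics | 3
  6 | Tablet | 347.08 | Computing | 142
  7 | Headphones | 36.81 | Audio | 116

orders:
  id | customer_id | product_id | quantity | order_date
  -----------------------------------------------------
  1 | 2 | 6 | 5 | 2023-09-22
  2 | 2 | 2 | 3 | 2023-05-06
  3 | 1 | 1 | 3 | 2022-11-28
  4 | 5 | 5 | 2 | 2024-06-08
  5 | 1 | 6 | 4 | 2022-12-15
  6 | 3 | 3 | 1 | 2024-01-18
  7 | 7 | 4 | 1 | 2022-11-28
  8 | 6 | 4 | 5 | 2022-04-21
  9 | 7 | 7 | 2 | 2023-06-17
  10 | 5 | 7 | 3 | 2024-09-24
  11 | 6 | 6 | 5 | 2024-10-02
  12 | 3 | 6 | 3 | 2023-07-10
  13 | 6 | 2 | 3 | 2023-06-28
SELECT c.id, p.name AS customer, c.order_date FROM orders c JOIN customers p ON c.customer_id = p.id

Execution result:
id | customer | order_date
1 | Kate Johnson | 2023-09-22
2 | Kate Johnson | 2023-05-06
3 | Grace Davis | 2022-11-28
4 | Kate Davis | 2024-06-08
5 | Grace Davis | 2022-12-15
6 | Peter Brown | 2024-01-18
7 | Grace Miller | 2022-11-28
8 | Henry Jones | 2022-04-21
9 | Grace Miller | 2023-06-17
10 | Kate Davis | 2024-09-24
11 | Henry Jones | 2024-10-02
12 | Peter Brown | 2023-07-10
13 | Henry Jones | 2023-06-28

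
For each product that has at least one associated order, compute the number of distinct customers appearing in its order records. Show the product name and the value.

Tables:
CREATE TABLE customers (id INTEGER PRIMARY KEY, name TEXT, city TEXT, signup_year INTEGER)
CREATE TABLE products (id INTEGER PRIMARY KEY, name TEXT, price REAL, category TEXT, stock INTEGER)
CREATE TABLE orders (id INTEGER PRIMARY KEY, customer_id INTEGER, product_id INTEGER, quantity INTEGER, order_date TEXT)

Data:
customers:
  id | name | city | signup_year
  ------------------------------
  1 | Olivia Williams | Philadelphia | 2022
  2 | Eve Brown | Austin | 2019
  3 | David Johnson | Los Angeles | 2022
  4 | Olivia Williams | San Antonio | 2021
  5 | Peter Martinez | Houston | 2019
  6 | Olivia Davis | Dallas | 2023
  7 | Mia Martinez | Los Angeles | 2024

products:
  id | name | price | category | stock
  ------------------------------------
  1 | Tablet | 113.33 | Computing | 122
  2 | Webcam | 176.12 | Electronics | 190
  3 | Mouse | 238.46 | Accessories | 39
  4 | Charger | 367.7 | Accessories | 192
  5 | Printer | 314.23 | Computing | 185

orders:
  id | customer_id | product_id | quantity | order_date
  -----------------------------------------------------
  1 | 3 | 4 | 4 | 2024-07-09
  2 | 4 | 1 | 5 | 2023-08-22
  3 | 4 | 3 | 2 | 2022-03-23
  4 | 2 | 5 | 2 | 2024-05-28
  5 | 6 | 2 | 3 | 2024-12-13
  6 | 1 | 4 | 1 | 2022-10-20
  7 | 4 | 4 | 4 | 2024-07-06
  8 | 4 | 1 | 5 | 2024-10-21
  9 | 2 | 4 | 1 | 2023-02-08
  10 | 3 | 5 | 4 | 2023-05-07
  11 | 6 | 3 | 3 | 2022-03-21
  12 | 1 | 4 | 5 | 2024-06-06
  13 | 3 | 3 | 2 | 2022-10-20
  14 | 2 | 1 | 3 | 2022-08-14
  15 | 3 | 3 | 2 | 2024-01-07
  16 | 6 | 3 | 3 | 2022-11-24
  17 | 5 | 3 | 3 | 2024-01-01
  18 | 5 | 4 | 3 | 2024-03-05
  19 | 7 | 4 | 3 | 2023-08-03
SELECT p.name, COUNT(DISTINCT c.customer_id) AS distinct_customer_count FROM orders c JOIN products p ON c.product_id = p.id GROUP BY p.id, p.name

Execution result:
name | distinct_customer_count
Tablet | 2
Webcam | 1
Mouse | 4
Charger | 6
Printer | 2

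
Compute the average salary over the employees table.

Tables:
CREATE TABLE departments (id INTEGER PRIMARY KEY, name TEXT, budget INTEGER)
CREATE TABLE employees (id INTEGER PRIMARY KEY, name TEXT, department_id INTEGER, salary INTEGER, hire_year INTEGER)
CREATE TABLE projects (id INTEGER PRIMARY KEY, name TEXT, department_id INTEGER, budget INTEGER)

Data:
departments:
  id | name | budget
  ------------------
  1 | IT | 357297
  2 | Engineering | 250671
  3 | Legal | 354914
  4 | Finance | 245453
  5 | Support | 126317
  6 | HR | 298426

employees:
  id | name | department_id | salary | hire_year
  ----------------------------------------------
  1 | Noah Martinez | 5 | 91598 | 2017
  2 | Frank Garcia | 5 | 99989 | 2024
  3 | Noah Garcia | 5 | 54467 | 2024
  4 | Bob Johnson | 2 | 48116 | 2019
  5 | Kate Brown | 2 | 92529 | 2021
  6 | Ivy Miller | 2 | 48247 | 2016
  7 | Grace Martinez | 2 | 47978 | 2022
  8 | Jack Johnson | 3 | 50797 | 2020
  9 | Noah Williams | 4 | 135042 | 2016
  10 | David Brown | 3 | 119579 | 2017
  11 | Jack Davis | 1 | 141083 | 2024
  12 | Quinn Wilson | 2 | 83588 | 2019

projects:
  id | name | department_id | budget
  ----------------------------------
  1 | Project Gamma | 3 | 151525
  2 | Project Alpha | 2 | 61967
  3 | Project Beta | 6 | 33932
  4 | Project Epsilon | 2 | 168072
SELECT AVG(salary) FROM employees

Execution result:
84417.75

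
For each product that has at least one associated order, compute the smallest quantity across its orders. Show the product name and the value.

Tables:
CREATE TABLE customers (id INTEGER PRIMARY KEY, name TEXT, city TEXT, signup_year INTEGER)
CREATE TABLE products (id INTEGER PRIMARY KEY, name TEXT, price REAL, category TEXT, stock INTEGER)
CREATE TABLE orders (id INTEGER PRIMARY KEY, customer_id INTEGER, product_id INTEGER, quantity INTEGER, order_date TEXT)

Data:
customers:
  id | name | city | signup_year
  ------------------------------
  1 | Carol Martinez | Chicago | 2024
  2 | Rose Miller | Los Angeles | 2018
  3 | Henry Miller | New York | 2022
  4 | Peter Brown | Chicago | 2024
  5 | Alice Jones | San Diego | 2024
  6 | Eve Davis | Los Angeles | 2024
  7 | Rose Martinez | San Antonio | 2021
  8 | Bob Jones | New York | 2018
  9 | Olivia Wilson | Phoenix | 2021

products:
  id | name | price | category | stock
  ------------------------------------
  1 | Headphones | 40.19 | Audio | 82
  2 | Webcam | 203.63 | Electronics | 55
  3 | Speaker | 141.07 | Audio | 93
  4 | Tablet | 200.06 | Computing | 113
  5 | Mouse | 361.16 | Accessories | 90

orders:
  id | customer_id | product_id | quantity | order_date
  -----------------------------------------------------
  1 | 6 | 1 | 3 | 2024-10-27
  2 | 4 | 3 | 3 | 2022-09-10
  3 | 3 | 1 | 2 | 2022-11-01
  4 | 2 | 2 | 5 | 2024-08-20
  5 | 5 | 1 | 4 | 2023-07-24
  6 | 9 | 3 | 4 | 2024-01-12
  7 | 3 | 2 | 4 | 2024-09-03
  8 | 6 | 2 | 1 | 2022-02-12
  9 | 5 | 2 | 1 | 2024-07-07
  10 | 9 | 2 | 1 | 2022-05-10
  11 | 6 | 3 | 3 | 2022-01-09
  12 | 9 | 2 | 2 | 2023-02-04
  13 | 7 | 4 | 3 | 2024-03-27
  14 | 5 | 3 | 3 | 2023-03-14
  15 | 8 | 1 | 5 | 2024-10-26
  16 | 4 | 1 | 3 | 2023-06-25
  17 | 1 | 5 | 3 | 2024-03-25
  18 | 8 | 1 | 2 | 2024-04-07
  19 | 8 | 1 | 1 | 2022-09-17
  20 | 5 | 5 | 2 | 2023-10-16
SELECT p.name, MIN(c.quantity) AS min_quantity FROM orders c JOIN products p ON c.product_id = p.id GROUP BY p.id, p.name

Execution result:
name | min_quantity
Headphones | 1
Webcam | 1
Speaker | 3
Tablet | 3
Mouse | 2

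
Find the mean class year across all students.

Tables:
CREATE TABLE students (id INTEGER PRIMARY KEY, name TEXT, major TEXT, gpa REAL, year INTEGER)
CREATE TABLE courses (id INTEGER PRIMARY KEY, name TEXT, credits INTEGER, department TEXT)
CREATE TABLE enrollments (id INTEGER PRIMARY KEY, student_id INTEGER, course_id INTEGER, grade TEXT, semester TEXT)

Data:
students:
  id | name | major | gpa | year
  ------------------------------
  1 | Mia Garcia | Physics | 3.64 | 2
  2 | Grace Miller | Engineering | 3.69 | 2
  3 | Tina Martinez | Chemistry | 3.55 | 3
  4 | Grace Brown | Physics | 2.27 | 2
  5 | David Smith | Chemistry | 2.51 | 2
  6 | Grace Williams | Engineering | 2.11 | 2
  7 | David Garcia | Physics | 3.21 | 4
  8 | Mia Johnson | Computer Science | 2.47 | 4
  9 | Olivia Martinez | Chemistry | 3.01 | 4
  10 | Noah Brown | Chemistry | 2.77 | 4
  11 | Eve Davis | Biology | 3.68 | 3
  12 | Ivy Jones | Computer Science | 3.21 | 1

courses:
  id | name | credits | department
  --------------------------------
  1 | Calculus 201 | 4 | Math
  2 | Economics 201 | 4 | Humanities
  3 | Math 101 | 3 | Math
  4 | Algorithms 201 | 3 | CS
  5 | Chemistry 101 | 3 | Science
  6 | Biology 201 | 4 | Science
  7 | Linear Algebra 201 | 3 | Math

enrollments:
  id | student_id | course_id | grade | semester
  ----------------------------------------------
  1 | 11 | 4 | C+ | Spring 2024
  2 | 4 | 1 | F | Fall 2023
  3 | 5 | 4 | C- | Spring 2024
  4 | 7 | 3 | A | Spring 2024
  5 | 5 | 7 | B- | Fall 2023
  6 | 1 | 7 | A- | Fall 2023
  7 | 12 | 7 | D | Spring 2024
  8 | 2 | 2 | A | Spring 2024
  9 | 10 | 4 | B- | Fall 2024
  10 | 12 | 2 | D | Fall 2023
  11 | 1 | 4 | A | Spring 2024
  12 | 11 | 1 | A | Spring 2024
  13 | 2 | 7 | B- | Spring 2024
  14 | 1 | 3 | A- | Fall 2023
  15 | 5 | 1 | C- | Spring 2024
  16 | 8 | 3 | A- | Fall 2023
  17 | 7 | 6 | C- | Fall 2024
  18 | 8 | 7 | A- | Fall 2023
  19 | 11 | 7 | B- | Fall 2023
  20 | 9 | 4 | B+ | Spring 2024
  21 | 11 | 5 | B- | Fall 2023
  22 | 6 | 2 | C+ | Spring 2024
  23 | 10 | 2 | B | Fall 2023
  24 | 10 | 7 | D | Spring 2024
SELECT AVG(year) FROM students

Execution result:
2.75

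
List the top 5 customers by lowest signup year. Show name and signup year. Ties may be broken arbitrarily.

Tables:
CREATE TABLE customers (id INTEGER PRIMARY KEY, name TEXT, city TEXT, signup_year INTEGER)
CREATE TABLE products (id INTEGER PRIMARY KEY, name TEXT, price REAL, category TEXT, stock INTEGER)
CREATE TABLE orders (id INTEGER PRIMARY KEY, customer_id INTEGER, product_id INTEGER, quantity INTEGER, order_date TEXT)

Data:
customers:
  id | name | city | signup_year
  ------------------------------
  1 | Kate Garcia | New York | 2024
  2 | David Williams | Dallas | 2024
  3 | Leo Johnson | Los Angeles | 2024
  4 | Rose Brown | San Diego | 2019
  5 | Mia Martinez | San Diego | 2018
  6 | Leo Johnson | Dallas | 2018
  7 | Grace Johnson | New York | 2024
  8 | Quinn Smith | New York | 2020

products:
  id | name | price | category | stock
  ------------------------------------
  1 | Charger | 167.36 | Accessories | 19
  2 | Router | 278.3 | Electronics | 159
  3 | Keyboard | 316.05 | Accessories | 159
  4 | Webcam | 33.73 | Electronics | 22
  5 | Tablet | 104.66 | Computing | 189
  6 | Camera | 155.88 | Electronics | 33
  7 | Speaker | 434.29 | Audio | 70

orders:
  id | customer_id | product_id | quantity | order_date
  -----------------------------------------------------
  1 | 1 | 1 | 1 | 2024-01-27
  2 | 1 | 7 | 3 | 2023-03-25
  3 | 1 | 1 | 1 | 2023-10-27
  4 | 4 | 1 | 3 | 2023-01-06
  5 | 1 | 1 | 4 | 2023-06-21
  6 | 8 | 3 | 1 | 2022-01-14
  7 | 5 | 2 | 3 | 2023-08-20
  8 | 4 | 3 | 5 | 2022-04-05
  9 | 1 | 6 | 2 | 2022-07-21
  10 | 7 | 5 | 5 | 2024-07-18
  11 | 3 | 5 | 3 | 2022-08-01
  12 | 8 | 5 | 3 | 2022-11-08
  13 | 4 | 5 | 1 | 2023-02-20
SELECT name, signup_year FROM customers ORDER BY signup_year ASC LIMIT 5

Execution result:
name | signup_year
Mia Martinez | 2018
Leo Johnson | 2018
Rose Brown | 2019
Quinn Smith | 2020
Kate Garcia | 2024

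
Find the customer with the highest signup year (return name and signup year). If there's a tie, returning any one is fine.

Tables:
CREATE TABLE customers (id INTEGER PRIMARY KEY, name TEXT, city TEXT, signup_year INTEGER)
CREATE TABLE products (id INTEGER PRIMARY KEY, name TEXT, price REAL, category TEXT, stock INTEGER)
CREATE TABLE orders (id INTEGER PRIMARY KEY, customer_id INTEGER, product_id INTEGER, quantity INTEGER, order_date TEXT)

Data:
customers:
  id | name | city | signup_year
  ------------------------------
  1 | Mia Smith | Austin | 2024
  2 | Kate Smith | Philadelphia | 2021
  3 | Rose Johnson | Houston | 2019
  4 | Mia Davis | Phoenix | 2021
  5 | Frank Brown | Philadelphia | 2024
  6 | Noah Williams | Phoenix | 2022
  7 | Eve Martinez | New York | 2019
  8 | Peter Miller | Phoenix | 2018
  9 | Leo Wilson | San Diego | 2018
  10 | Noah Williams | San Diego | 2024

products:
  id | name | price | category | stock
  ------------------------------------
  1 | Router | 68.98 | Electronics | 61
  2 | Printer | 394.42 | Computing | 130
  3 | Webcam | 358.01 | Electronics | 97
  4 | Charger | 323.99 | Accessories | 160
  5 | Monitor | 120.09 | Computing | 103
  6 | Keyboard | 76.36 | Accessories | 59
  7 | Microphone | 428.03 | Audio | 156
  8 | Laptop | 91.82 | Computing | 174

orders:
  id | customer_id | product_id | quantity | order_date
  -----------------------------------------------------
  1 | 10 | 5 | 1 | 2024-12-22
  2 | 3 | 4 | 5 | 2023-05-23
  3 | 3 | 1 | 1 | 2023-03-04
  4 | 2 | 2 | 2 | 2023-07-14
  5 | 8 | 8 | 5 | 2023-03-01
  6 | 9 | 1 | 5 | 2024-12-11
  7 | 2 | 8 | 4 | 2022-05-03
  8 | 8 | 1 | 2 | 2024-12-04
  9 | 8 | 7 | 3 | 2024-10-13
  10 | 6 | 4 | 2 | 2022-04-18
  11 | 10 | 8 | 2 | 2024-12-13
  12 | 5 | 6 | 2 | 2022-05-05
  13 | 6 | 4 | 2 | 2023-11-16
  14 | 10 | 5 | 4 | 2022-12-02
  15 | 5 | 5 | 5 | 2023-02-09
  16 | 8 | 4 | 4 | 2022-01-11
SELECT name, signup_year FROM customers ORDER BY signup_year DESC LIMIT 1

Execution result:
name | signup_year
Mia Smith | 2024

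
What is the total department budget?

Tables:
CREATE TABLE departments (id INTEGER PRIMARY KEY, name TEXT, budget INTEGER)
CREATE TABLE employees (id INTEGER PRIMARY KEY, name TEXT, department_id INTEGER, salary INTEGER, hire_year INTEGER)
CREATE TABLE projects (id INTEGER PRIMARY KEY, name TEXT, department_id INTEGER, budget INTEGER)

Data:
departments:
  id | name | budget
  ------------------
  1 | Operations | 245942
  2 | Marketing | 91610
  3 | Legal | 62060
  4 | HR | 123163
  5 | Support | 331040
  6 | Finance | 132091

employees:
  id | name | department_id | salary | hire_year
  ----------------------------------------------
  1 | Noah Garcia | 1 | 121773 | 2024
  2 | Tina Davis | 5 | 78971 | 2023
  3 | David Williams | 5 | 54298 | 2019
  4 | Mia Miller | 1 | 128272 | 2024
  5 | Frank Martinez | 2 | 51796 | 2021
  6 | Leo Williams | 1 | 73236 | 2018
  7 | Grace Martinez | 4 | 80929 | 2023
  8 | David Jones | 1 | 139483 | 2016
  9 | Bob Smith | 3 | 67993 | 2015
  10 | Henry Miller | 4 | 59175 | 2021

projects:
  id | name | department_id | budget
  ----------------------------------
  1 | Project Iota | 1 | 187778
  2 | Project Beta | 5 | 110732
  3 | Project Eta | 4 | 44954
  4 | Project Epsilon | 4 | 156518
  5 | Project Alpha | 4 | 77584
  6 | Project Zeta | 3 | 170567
SELECT SUM(budget) FROM departments

Execution result:
985906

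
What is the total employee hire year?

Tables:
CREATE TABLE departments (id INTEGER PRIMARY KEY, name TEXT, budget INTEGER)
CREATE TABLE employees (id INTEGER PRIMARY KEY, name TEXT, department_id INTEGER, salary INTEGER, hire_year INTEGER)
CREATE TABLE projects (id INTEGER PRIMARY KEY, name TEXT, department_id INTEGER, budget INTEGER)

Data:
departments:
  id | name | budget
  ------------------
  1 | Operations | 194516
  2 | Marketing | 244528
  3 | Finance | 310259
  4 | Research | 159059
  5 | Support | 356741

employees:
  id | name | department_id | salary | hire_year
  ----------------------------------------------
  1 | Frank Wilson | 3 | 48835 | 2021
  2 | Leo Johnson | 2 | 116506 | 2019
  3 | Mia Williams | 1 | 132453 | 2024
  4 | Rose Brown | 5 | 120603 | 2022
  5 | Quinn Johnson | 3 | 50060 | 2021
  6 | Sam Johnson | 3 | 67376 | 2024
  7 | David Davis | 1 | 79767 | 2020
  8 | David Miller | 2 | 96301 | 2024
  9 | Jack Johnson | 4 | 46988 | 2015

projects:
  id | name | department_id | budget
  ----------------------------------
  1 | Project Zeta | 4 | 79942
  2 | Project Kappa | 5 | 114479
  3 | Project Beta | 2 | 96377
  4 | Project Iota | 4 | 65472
SELECT SUM(hire_year) FROM employees

Execution result:
18190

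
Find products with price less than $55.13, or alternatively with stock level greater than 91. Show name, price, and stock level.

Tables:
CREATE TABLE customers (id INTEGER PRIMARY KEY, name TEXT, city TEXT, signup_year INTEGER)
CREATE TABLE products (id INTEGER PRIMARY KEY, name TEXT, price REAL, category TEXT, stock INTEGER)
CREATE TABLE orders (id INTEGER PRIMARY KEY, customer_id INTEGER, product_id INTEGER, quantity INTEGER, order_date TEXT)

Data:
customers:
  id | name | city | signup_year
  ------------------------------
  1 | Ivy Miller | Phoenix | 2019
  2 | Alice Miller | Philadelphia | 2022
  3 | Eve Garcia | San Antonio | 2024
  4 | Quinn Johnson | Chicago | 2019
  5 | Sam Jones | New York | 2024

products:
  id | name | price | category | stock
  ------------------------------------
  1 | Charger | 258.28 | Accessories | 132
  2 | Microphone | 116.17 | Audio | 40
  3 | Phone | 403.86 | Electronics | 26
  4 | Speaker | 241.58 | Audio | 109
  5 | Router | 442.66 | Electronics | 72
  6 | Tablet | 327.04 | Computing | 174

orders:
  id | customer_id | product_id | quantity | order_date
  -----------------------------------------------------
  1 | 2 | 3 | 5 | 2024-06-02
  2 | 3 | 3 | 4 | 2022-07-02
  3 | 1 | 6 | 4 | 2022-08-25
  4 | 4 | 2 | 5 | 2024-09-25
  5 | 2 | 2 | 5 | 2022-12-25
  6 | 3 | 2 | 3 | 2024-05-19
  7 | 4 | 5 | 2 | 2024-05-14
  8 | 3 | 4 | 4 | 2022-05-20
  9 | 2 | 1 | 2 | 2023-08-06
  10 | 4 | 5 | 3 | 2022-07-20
SELECT name, price, stock FROM products WHERE price < 55.13 OR stock > 91

Execution result:
name | price | stock
Charger | 258.28 | 132
Speaker | 241.58 | 109
Tablet | 327.04 | 174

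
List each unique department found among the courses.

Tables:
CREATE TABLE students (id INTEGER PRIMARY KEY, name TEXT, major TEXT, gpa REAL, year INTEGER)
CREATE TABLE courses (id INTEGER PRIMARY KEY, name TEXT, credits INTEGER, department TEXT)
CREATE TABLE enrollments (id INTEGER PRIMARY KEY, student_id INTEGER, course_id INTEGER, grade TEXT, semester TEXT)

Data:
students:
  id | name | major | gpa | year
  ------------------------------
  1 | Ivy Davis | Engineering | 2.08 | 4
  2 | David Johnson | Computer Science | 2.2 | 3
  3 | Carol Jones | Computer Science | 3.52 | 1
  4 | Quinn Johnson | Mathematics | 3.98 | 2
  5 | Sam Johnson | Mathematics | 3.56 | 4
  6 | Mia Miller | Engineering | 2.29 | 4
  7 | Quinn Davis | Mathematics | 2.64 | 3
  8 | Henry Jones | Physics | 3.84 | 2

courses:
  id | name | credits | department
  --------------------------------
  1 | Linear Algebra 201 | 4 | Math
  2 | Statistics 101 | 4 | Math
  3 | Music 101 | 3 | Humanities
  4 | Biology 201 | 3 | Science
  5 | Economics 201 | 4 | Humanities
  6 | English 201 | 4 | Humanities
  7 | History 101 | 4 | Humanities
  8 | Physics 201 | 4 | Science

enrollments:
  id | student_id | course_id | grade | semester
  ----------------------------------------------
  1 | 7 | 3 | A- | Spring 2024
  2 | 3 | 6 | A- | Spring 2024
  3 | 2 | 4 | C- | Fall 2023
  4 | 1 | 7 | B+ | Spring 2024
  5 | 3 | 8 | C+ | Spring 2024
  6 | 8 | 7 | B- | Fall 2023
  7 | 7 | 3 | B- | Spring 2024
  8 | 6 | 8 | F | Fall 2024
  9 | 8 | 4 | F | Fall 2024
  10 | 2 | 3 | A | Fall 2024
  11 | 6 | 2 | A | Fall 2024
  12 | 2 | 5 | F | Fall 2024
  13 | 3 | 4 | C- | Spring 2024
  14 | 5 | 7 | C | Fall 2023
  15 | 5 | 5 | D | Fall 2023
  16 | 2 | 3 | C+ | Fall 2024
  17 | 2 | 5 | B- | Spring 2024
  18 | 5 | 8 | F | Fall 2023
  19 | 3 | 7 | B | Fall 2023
SELECT DISTINCT department FROM courses

Execution result:
department
Math
Humanities
Science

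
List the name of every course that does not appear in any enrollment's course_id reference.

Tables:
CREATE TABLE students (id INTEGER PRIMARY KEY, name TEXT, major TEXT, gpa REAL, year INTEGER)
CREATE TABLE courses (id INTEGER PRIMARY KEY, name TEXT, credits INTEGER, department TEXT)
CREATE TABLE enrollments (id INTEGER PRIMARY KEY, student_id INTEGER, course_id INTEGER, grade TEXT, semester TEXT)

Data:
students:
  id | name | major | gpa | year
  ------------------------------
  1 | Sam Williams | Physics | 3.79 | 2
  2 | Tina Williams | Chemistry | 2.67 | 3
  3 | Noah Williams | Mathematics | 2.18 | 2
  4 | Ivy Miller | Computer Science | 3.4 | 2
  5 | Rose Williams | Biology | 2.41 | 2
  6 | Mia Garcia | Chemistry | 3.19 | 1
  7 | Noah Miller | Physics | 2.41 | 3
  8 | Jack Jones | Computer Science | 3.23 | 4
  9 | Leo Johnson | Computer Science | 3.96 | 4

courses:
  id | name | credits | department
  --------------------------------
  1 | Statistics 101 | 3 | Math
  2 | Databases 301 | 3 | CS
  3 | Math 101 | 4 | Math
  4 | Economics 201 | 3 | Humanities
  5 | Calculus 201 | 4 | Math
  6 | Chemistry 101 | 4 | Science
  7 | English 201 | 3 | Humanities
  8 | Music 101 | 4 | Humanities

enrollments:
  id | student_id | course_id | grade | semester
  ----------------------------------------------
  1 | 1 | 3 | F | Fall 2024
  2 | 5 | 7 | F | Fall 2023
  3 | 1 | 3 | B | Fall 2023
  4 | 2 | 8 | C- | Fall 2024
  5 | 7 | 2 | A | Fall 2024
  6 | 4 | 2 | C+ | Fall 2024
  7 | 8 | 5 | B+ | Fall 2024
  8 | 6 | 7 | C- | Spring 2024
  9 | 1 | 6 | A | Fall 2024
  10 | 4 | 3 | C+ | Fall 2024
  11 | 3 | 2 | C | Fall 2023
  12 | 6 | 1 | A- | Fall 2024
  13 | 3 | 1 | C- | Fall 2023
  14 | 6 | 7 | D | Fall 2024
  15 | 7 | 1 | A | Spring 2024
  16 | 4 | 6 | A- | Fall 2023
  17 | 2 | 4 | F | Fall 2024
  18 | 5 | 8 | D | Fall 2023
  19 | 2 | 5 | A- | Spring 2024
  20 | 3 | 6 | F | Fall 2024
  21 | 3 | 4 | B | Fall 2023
SELECT p.name FROM courses p LEFT JOIN enrollments c ON c.course_id = p.id WHERE c.id IS NULL

Execution result:
(no rows)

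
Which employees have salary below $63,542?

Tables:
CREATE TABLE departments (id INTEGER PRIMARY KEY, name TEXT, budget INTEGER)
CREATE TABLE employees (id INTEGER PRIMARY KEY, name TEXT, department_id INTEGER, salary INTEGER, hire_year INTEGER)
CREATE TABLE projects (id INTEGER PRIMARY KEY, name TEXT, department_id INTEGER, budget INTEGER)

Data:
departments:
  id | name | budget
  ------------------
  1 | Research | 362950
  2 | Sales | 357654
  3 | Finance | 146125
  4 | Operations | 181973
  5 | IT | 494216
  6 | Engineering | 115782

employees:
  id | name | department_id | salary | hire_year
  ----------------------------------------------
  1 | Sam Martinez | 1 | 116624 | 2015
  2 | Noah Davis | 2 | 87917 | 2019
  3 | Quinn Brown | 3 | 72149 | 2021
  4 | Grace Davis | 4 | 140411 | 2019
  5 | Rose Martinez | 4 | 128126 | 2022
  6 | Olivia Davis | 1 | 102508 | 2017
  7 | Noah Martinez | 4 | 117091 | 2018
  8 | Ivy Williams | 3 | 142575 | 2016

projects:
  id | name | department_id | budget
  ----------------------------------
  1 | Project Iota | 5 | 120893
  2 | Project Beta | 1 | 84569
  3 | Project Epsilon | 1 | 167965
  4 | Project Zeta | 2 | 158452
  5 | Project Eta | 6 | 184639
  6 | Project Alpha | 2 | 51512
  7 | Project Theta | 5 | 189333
SELECT name, salary FROM employees WHERE salary < 63542

Execution result:
(no rows)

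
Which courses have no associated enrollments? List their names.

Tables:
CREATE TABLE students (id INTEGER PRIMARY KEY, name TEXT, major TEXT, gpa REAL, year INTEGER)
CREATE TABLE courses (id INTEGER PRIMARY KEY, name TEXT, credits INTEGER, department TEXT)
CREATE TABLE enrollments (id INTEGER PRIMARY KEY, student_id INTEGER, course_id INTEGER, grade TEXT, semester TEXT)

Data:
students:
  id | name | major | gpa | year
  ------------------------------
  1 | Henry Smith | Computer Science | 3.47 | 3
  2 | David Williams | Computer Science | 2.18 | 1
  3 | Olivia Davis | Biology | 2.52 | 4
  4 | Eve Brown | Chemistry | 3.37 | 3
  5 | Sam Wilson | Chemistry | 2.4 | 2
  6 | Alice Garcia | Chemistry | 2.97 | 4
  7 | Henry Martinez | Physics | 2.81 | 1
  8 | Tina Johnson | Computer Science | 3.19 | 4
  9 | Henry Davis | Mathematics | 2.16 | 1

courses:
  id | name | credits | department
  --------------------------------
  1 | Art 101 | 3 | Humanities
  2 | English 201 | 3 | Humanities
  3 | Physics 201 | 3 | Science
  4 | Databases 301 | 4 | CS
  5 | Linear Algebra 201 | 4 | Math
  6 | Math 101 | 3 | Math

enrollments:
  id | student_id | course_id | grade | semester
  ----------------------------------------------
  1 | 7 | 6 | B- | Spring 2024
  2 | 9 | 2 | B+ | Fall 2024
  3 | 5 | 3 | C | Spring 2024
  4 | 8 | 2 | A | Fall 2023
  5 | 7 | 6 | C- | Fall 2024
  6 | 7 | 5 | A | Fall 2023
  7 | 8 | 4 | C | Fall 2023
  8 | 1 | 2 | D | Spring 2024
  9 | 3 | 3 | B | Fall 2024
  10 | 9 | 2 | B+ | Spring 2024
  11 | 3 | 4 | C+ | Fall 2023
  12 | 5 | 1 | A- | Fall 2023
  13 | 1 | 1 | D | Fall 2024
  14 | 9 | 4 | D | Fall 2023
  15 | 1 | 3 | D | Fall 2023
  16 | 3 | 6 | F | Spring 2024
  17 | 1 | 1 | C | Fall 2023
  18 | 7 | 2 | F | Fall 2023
SELECT p.name FROM courses p LEFT JOIN enrollments c ON c.course_id = p.id WHERE c.id IS NULL

Execution result:
(no rows)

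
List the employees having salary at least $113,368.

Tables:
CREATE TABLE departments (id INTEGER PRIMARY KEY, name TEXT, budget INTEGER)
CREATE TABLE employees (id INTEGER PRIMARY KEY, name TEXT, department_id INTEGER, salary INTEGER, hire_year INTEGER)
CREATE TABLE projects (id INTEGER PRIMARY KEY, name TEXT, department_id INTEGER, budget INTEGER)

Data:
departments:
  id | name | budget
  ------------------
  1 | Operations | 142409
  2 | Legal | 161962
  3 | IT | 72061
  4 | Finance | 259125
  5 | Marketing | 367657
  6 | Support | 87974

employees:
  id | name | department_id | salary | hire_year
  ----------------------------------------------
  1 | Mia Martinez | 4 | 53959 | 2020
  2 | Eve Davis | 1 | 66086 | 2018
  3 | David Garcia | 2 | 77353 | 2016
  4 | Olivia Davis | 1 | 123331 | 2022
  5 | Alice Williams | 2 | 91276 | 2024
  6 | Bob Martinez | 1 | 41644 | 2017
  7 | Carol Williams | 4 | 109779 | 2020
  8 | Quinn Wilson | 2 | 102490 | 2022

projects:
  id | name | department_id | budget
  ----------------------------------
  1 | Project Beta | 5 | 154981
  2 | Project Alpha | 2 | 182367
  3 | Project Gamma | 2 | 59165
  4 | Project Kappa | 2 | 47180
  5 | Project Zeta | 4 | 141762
SELECT name, salary FROM employees WHERE salary >= 113368

Execution result:
name | salary
Olivia Davis | 123331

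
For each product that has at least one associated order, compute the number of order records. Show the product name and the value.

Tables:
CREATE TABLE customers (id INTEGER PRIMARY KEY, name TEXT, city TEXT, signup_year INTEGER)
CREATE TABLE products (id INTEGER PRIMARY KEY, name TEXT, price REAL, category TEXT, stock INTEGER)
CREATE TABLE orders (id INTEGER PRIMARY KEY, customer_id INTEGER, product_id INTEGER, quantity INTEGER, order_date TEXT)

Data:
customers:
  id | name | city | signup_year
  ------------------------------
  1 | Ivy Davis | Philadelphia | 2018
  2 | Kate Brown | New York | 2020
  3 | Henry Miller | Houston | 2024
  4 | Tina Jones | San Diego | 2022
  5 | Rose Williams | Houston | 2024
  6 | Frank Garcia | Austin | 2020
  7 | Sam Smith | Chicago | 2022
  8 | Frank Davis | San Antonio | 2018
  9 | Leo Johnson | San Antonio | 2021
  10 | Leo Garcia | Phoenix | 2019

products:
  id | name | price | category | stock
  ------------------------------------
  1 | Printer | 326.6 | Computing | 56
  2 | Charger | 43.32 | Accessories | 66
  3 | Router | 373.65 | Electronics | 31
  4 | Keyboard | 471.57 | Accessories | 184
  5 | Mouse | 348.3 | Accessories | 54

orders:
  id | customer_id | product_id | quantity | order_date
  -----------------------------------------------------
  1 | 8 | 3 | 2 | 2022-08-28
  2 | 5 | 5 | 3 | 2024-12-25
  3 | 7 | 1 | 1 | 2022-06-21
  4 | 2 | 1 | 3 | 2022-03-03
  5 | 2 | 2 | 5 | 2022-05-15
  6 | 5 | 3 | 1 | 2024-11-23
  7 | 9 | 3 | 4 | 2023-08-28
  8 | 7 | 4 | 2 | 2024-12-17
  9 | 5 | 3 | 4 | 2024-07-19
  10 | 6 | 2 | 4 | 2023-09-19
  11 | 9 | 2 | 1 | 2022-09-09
SELECT p.name, COUNT(*) AS n FROM orders c JOIN products p ON c.product_id = p.id GROUP BY p.id, p.name

Execution result:
name | n
Printer | 2
Charger | 3
Router | 4
Keyboard | 1
Mouse | 1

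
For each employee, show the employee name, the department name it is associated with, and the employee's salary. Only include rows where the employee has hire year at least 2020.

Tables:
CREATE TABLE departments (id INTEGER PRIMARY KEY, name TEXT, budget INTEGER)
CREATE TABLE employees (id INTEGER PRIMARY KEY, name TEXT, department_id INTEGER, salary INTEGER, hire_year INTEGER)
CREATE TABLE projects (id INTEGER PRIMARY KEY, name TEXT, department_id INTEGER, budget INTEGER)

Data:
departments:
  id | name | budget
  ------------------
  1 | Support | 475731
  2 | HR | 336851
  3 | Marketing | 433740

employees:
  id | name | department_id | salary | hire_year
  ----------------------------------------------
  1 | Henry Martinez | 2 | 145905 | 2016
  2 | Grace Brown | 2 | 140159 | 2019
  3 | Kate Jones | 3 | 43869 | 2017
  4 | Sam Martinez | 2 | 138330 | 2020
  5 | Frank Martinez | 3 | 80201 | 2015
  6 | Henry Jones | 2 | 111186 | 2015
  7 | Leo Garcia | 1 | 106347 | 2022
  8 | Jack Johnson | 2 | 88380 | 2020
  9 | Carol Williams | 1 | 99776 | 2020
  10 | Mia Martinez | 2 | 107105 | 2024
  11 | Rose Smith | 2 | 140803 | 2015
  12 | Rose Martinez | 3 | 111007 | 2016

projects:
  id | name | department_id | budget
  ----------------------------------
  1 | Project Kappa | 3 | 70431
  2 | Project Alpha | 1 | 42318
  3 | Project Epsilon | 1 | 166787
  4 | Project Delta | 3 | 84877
SELECT c.name, p.name AS department, c.salary FROM employees c JOIN departments p ON c.department_id = p.id WHERE c.hire_year >= 2020

Execution result:
name | department | salary
Sam Martinez | HR | 138330
Leo Garcia | Support | 106347
Jack Johnson | HR | 88380
Carol Williams | Support | 99776
Mia Martinez | HR | 107105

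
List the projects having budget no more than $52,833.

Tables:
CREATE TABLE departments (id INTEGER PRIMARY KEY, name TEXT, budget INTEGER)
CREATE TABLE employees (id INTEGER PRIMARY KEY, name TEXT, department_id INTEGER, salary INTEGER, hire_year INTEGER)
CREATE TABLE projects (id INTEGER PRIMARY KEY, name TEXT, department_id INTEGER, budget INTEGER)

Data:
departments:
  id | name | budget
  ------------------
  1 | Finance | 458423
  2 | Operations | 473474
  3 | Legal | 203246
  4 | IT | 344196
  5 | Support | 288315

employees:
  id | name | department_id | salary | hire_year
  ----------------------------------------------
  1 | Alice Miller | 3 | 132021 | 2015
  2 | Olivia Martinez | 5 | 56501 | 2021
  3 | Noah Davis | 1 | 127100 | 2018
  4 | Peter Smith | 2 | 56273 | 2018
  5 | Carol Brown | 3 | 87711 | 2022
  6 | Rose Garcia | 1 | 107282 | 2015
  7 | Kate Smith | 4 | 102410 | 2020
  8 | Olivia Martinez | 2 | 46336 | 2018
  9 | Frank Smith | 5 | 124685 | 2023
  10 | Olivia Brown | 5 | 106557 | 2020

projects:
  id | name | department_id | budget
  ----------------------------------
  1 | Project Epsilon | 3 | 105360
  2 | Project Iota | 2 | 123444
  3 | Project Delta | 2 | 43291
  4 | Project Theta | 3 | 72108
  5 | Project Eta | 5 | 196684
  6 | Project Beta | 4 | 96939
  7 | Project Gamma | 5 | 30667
SELECT name, budget FROM projects WHERE budget <= 52833

Execution result:
name | budget
Project Delta | 43291
Project Gamma | 30667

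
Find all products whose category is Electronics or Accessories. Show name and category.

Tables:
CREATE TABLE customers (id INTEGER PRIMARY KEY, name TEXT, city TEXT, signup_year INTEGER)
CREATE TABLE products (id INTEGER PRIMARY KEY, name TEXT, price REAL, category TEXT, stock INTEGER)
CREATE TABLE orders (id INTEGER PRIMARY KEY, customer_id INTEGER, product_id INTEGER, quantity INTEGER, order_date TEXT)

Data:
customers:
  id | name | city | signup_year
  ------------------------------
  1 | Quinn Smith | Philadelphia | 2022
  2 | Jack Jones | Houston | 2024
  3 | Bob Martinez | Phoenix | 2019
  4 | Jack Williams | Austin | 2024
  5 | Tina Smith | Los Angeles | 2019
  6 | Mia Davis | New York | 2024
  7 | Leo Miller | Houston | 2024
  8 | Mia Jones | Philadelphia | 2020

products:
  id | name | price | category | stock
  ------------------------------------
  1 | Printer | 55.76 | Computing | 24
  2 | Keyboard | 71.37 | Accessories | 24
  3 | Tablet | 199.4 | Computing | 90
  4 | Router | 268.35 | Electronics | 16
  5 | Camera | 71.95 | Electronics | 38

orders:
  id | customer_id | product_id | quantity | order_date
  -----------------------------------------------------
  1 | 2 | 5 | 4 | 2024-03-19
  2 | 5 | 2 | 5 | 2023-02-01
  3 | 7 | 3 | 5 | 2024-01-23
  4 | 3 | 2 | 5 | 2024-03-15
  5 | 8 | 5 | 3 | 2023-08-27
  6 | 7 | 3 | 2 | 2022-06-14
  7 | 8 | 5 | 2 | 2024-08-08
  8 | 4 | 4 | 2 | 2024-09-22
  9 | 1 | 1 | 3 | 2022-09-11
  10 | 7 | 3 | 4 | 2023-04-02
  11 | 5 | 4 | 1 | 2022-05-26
SELECT name, category FROM products WHERE category IN ('Electronics', 'Accessories')

Execution result:
name | category
Keyboard | Accessories
Router | Electronics
Camera | Electronics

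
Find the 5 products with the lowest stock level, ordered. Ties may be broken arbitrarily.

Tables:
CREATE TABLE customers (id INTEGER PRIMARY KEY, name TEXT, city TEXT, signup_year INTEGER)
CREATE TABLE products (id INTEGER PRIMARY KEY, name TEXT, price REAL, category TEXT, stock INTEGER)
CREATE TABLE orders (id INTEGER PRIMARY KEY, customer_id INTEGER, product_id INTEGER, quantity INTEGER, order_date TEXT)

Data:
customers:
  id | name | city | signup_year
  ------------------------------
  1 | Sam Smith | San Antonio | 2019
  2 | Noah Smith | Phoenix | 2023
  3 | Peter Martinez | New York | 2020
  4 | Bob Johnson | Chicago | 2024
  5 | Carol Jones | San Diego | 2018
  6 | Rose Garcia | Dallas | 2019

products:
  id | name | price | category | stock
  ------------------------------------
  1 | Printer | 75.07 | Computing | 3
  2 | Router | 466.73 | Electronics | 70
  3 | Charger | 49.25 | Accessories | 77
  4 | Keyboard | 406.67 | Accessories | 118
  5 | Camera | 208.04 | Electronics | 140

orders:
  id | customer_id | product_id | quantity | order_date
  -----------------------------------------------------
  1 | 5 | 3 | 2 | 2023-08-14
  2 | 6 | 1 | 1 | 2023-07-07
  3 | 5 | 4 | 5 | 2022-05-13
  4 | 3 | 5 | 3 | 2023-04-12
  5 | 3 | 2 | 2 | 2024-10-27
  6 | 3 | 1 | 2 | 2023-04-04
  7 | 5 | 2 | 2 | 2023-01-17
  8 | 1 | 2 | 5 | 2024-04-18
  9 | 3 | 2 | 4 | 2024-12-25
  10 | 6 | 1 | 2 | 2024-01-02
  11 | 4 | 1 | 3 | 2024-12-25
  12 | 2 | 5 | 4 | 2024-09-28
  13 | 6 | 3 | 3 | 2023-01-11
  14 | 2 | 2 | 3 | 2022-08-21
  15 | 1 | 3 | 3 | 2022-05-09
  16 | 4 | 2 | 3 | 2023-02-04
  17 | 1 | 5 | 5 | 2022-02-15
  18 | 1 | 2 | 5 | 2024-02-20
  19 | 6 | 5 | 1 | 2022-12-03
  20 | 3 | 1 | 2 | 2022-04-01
SELECT name, stock FROM products ORDER BY stock ASC LIMIT 5

Execution result:
name | stock
Printer | 3
Router | 70
Charger | 77
Keyboard | 118
Camera | 140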